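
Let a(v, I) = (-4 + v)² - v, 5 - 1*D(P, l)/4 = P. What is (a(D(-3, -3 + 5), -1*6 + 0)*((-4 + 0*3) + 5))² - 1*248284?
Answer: 317220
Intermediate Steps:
D(P, l) = 20 - 4*P
(a(D(-3, -3 + 5), -1*6 + 0)*((-4 + 0*3) + 5))² - 1*248284 = (((-4 + (20 - 4*(-3)))² - (20 - 4*(-3)))*((-4 + 0*3) + 5))² - 1*248284 = (((-4 + (20 + 12))² - (20 + 12))*((-4 + 0) + 5))² - 248284 = (((-4 + 32)² - 1*32)*(-4 + 5))² - 248284 = ((28² - 32)*1)² - 248284 = ((784 - 32)*1)² - 248284 = (752*1)² - 248284 = 752² - 248284 = 565504 - 248284 = 317220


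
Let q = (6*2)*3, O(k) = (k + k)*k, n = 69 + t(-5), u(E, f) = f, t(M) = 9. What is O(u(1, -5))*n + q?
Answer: 3936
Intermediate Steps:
n = 78 (n = 69 + 9 = 78)
O(k) = 2*k² (O(k) = (2*k)*k = 2*k²)
q = 36 (q = 12*3 = 36)
O(u(1, -5))*n + q = (2*(-5)²)*78 + 36 = (2*25)*78 + 36 = 50*78 + 36 = 3900 + 36 = 3936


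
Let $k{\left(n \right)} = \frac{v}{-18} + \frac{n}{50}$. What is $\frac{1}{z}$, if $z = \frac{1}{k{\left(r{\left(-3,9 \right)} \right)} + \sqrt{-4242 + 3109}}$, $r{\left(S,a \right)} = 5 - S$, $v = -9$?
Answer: $\frac{33}{50} + i \sqrt{1133} \approx 0.66 + 33.66 i$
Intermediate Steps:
$k{\left(n \right)} = \frac{1}{2} + \frac{n}{50}$ ($k{\left(n \right)} = - \frac{9}{-18} + \frac{n}{50} = \left(-9\right) \left(- \frac{1}{18}\right) + n \frac{1}{50} = \frac{1}{2} + \frac{n}{50}$)
$z = \frac{1}{\frac{33}{50} + i \sqrt{1133}}$ ($z = \frac{1}{\left(\frac{1}{2} + \frac{5 - -3}{50}\right) + \sqrt{-4242 + 3109}} = \frac{1}{\left(\frac{1}{2} + \frac{5 + 3}{50}\right) + \sqrt{-1133}} = \frac{1}{\left(\frac{1}{2} + \frac{1}{50} \cdot 8\right) + i \sqrt{1133}} = \frac{1}{\left(\frac{1}{2} + \frac{4}{25}\right) + i \sqrt{1133}} = \frac{1}{\frac{33}{50} + i \sqrt{1133}} \approx 0.0005823 - 0.029697 i$)
$\frac{1}{z} = \frac{1}{\frac{150}{257599} - \frac{2500 i \sqrt{1133}}{2833589}}$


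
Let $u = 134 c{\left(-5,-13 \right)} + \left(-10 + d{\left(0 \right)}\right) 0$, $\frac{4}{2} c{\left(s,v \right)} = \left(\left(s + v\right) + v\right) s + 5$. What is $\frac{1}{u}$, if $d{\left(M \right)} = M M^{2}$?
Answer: $\frac{1}{10720} \approx 9.3284 \cdot 10^{-5}$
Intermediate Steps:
$d{\left(M \right)} = M^{3}$
$c{\left(s,v \right)} = \frac{5}{2} + \frac{s \left(s + 2 v\right)}{2}$ ($c{\left(s,v \right)} = \frac{\left(\left(s + v\right) + v\right) s + 5}{2} = \frac{\left(s + 2 v\right) s + 5}{2} = \frac{s \left(s + 2 v\right) + 5}{2} = \frac{5 + s \left(s + 2 v\right)}{2} = \frac{5}{2} + \frac{s \left(s + 2 v\right)}{2}$)
$u = 10720$ ($u = 134 \left(\frac{5}{2} + \frac{\left(-5\right)^{2}}{2} - -65\right) + \left(-10 + 0^{3}\right) 0 = 134 \left(\frac{5}{2} + \frac{1}{2} \cdot 25 + 65\right) + \left(-10 + 0\right) 0 = 134 \left(\frac{5}{2} + \frac{25}{2} + 65\right) - 0 = 134 \cdot 80 + 0 = 10720 + 0 = 10720$)
$\frac{1}{u} = \frac{1}{10720}$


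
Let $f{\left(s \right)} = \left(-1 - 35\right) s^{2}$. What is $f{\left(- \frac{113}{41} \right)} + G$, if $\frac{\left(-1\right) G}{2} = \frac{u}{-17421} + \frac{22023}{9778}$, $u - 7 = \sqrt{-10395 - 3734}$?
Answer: $- \frac{39796691531393}{143172903189} + \frac{2 i \sqrt{14129}}{17421} \approx -277.96 + 0.013646 i$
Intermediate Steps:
$u = 7 + i \sqrt{14129}$ ($u = 7 + \sqrt{-10395 - 3734} = 7 + \sqrt{-14129} = 7 + i \sqrt{14129} \approx 7.0 + 118.87 i$)
$G = - \frac{383594237}{85171269} + \frac{2 i \sqrt{14129}}{17421}$ ($G = - 2 \left(\frac{7 + i \sqrt{14129}}{-17421} + \frac{22023}{9778}\right) = - 2 \left(\left(7 + i \sqrt{14129}\right) \left(- \frac{1}{17421}\right) + 22023 \cdot \frac{1}{9778}\right) = - 2 \left(\left(- \frac{7}{17421} - \frac{i \sqrt{14129}}{17421}\right) + \frac{22023}{9778}\right) = - 2 \left(\frac{383594237}{170342538} - \frac{i \sqrt{14129}}{17421}\right) = - \frac{383594237}{85171269} + \frac{2 i \sqrt{14129}}{17421} \approx -4.5038 + 0.013646 i$)
$f{\left(s \right)} = - 36 s^{2}$ ($f{\left(s \right)} = \left(-1 - 35\right) s^{2} = - 36 s^{2}$)
$f{\left(- \frac{113}{41} \right)} + G = - 36 \left(- \frac{113}{41}\right)^{2} - \left(\frac{383594237}{85171269} - \frac{2 i \sqrt{14129}}{17421}\right) = \left(-36\right) \frac{12769}{1681} - \left(\frac{383594237}{85171269} - \frac{2 i \sqrt{14129}}{17421}\right) = - \frac{459684}{1681} - \left(\frac{383594237}{85171269} - \frac{2 i \sqrt{14129}}{17421}\right) = - \frac{39796691531393}{143172903189} + \frac{2 i \sqrt{14129}}{17421}$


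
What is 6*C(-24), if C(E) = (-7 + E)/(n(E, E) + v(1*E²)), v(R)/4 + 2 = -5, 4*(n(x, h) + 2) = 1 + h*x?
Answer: -744/457 ≈ -1.6280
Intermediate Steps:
n(x, h) = -7/4 + h*x/4 (n(x, h) = -2 + (1 + h*x)/4 = -2 + (¼ + h*x/4) = -7/4 + h*x/4)
v(R) = -28 (v(R) = -8 + 4*(-5) = -8 - 20 = -28)
C(E) = (-7 + E)/(-119/4 + E²/4) (C(E) = (-7 + E)/((-7/4 + E*E/4) - 28) = (-7 + E)/((-7/4 + E²/4) - 28) = (-7 + E)/(-119/4 + E²/4))
6*C(-24) = 6*(4*(-7 - 24)/(-119 + (-24)²)) = 6*(4*(-31)/(-119 + 576)) = 6*(4*(-31)/457) = 6*(4*(1/457)*(-31)) = 6*(-124/457) = -744/457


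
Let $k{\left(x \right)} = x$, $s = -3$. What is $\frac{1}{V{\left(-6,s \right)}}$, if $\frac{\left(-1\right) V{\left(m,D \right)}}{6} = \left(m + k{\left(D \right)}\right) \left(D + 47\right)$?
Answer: $\frac{1}{2376} \approx 0.00042088$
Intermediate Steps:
$V{\left(m,D \right)} = - 6 \left(47 + D\right) \left(D + m\right)$ ($V{\left(m,D \right)} = - 6 \left(m + D\right) \left(D + 47\right) = - 6 \left(D + m\right) \left(47 + D\right) = - 6 \left(47 + D\right) \left(D + m\right)$)
$\frac{1}{V{\left(-6,s \right)}} = \frac{1}{\left(-282\right) \left(-3\right) - -1692 - 6 \left(-3\right)^{2} - \left(-18\right) \left(-6\right)} = \frac{1}{846 + 1692 - 54 - 108} = \frac{1}{2376}$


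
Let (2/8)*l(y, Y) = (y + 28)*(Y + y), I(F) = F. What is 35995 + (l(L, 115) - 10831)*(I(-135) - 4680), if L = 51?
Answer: -200388380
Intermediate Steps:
l(y, Y) = 4*(28 + y)*(Y + y) (l(y, Y) = 4*((y + 28)*(Y + y)) = 4*((28 + y)*(Y + y)) = 4*(28 + y)*(Y + y))
35995 + (l(L, 115) - 10831)*(I(-135) - 4680) = 35995 + ((4*51² + 112*115 + 112*51 + 4*115*51) - 10831)*(-135 - 4680) = 35995 + ((4*2601 + 12880 + 5712 + 23460) - 10831)*(-4815) = 35995 + ((10404 + 12880 + 5712 + 23460) - 10831)*(-4815) = 35995 + (52456 - 10831)*(-4815) = 35995 + 41625*(-4815) = 35995 - 200424375 = -200388380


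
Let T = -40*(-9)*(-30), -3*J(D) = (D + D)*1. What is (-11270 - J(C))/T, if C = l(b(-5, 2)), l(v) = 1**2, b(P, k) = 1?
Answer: 2113/2025 ≈ 1.0435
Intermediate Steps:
l(v) = 1
C = 1
J(D) = -2*D/3 (J(D) = -(D + D)/3 = -2*D/3)
T = -10800 (T = 360*(-30) = -10800)
(-11270 - J(C))/T = (-11270 - (-2)/3)/(-10800) = (-11270 - 1*(-2/3))*(-1/10800) = (-11270 + 2/3)*(-1/10800) = -33808/3*(-1/10800) = 2113/2025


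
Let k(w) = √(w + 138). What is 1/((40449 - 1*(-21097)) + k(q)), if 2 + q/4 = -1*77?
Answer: 30773/1893955147 - I*√178/3787910294 ≈ 1.6248e-5 - 3.5222e-9*I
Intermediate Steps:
q = -316 (q = -8 + 4*(-1*77) = -8 + 4*(-77) = -8 - 308 = -316)
k(w) = √(138 + w)
1/((40449 - 1*(-21097)) + k(q)) = 1/((40449 - 1*(-21097)) + √(138 - 316)) = 1/((40449 + 21097) + √(-178)) = 1/(61546 + I*√178)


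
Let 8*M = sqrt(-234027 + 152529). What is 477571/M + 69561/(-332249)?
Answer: -69561/332249 - 1910284*I*sqrt(282)/2397 ≈ -0.20936 - 13383.0*I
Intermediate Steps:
M = 17*I*sqrt(282)/8 (M = sqrt(-234027 + 152529)/8 = sqrt(-81498)/8 = (17*I*sqrt(282))/8 = 17*I*sqrt(282)/8 ≈ 35.685*I)
477571/M + 69561/(-332249) = 477571/((17*I*sqrt(282)/8)) + 69561/(-332249) = 477571*(-4*I*sqrt(282)/2397) + 69561*(-1/332249) = -1910284*I*sqrt(282)/2397 - 69561/332249 = -69561/332249 - 1910284*I*sqrt(282)/2397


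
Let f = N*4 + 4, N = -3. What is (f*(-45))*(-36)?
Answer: -12960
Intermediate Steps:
f = -8 (f = -3*4 + 4 = -12 + 4 = -8)
(f*(-45))*(-36) = -8*(-45)*(-36) = 360*(-36) = -12960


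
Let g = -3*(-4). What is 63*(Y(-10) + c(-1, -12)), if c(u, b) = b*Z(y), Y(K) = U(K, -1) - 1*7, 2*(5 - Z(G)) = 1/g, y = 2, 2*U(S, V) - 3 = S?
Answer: -4410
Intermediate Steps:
U(S, V) = 3/2 + S/2
g = 12
Z(G) = 119/24 (Z(G) = 5 - ½/12 = 5 - ½*1/12 = 5 - 1/24 = 119/24)
Y(K) = -11/2 + K/2 (Y(K) = (3/2 + K/2) - 1*7 = (3/2 + K/2) - 7 = -11/2 + K/2)
c(u, b) = 119*b/24 (c(u, b) = b*(119/24) = 119*b/24)
63*(Y(-10) + c(-1, -12)) = 63*((-11/2 + (½)*(-10)) + (119/24)*(-12)) = 63*((-11/2 - 5) - 119/2) = 63*(-21/2 - 119/2) = 63*(-70) = -4410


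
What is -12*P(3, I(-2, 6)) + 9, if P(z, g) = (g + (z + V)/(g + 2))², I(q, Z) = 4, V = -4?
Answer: -502/3 ≈ -167.33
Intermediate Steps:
P(z, g) = (g + (-4 + z)/(2 + g))² (P(z, g) = (g + (z - 4)/(g + 2))² = (g + (-4 + z)/(2 + g))²)
-12*P(3, I(-2, 6)) + 9 = -12*(-4 + 3 + 4² + 2*4)²/(2 + 4)² + 9 = -12*(-4 + 3 + 16 + 8)²/6² + 9 = -23²/3 + 9 = -529/3 + 9 = -502/3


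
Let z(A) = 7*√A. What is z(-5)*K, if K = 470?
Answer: 3290*I*√5 ≈ 7356.7*I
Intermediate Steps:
z(-5)*K = (7*√(-5))*470 = (7*(I*√5))*470 = (7*I*√5)*470 = 3290*I*√5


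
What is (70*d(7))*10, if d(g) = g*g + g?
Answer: 39200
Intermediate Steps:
d(g) = g + g² (d(g) = g² + g = g + g²)
(70*d(7))*10 = (70*(7*(1 + 7)))*10 = (70*(7*8))*10 = (70*56)*10 = 3920*10 = 39200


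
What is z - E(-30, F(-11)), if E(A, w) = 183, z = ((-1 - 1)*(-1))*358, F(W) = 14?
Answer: 533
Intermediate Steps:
z = 716 (z = -2*(-1)*358 = 2*358 = 716)
z - E(-30, F(-11)) = 716 - 1*183 = 716 - 183 = 533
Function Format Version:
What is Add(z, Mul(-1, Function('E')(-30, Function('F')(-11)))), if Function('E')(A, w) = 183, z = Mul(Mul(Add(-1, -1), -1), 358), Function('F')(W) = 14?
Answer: 533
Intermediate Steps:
z = 716 (z = Mul(Mul(-2, -1), 358) = Mul(2, 358) = 716)
Add(z, Mul(-1, Function('E')(-30, Function('F')(-11)))) = Add(716, Mul(-1, 183)) = Add(716, -183) = 533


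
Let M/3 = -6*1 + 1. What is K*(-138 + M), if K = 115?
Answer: -17595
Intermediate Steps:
M = -15 (M = 3*(-6*1 + 1) = 3*(-6 + 1) = 3*(-5) = -15)
K*(-138 + M) = 115*(-138 - 15) = 115*(-153) = -17595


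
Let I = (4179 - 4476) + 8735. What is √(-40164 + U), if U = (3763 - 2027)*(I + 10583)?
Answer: 2*√8245073 ≈ 5742.8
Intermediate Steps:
I = 8438 (I = -297 + 8735 = 8438)
U = 33020456 (U = (3763 - 2027)*(8438 + 10583) = 1736*19021 = 33020456)
√(-40164 + U) = √(-40164 + 33020456) = √32980292 = 2*√8245073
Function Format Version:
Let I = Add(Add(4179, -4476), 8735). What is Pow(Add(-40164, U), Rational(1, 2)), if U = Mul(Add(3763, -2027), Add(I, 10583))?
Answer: Mul(2, Pow(8245073, Rational(1, 2))) ≈ 5742.8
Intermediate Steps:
I = 8438 (I = Add(-297, 8735) = 8438)
U = 33020456 (U = Mul(Add(3763, -2027), Add(8438, 10583)) = Mul(1736, 19021) = 33020456)
Pow(Add(-40164, U), Rational(1, 2)) = Pow(Add(-40164, 33020456), Rational(1, 2)) = Pow(32980292, Rational(1, 2)) = Mul(2, Pow(8245073, Rational(1, 2)))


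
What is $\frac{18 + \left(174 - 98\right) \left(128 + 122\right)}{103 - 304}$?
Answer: $- \frac{19018}{201} \approx -94.617$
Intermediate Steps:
$\frac{18 + \left(174 - 98\right) \left(128 + 122\right)}{103 - 304} = \frac{18 + 76 \cdot 250}{-201} = \left(18 + 19000\right) \left(- \frac{1}{201}\right) = 19018 \left(- \frac{1}{201}\right) = - \frac{19018}{201}$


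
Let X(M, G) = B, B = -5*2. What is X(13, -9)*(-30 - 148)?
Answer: 1780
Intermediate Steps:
B = -10
X(M, G) = -10
X(13, -9)*(-30 - 148) = -10*(-30 - 148) = -10*(-178) = 1780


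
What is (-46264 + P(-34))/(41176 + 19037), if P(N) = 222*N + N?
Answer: -53846/60213 ≈ -0.89426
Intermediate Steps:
P(N) = 223*N
(-46264 + P(-34))/(41176 + 19037) = (-46264 + 223*(-34))/(41176 + 19037) = (-46264 - 7582)/60213 = -53846*1/60213 = -53846/60213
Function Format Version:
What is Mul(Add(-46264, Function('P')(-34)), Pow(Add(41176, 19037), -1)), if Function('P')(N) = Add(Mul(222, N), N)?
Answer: Rational(-53846, 60213) ≈ -0.89426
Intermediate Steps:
Function('P')(N) = Mul(223, N)
Mul(Add(-46264, Function('P')(-34)), Pow(Add(41176, 19037), -1)) = Mul(Add(-46264, Mul(223, -34)), Pow(Add(41176, 19037), -1)) = Mul(Add(-46264, -7582), Pow(60213, -1)) = Mul(-53846, Rational(1, 60213)) = Rational(-53846, 60213)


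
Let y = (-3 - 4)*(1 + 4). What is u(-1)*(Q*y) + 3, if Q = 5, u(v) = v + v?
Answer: 353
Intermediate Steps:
u(v) = 2*v
y = -35 (y = -7*5 = -35)
u(-1)*(Q*y) + 3 = (2*(-1))*(5*(-35)) + 3 = -2*(-175) + 3 = 350 + 3 = 353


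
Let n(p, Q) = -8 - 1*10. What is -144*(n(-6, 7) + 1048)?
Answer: -148320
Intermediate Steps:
n(p, Q) = -18 (n(p, Q) = -8 - 10 = -18)
-144*(n(-6, 7) + 1048) = -144*(-18 + 1048) = -144*1030 = -148320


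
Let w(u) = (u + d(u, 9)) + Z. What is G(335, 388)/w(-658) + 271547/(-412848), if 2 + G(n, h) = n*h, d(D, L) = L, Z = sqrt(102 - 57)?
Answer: -8735113691147/43468353072 - 194967*sqrt(5)/210578 ≈ -203.02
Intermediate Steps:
Z = 3*sqrt(5) (Z = sqrt(45) = 3*sqrt(5) ≈ 6.7082)
w(u) = 9 + u + 3*sqrt(5) (w(u) = (u + 9) + 3*sqrt(5) = (9 + u) + 3*sqrt(5) = 9 + u + 3*sqrt(5))
G(n, h) = -2 + h*n (G(n, h) = -2 + n*h = -2 + h*n)
G(335, 388)/w(-658) + 271547/(-412848) = (-2 + 388*335)/(9 - 658 + 3*sqrt(5)) + 271547/(-412848) = (-2 + 129980)/(-649 + 3*sqrt(5)) + 271547*(-1/412848) = 129978/(-649 + 3*sqrt(5)) - 271547/412848 = -271547/412848 + 129978/(-649 + 3*sqrt(5))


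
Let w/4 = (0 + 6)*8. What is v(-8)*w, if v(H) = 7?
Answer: 1344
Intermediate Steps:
w = 192 (w = 4*((0 + 6)*8) = 4*(6*8) = 4*48 = 192)
v(-8)*w = 7*192 = 1344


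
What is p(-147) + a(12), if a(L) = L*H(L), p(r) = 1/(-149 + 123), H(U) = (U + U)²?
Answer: 179711/26 ≈ 6912.0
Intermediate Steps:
H(U) = 4*U² (H(U) = (2*U)² = 4*U²)
p(r) = -1/26 (p(r) = 1/(-26) = -1/26)
a(L) = 4*L³ (a(L) = L*(4*L²) = 4*L³)
p(-147) + a(12) = -1/26 + 4*12³ = -1/26 + 4*1728 = -1/26 + 6912 = 179711/26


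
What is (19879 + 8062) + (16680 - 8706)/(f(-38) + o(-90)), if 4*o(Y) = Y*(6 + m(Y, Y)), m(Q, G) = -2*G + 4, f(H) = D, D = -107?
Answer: 61214744/2191 ≈ 27939.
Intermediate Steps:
f(H) = -107
m(Q, G) = 4 - 2*G
o(Y) = Y*(10 - 2*Y)/4 (o(Y) = (Y*(6 + (4 - 2*Y)))/4 = (Y*(10 - 2*Y))/4 = Y*(10 - 2*Y)/4)
(19879 + 8062) + (16680 - 8706)/(f(-38) + o(-90)) = (19879 + 8062) + (16680 - 8706)/(-107 + (1/2)*(-90)*(5 - 1*(-90))) = 27941 + 7974/(-107 + (1/2)*(-90)*(5 + 90)) = 27941 + 7974/(-107 + (1/2)*(-90)*95) = 27941 + 7974/(-107 - 4275) = 27941 + 7974/(-4382) = 27941 + 7974*(-1/4382) = 27941 - 3987/2191 = 61214744/2191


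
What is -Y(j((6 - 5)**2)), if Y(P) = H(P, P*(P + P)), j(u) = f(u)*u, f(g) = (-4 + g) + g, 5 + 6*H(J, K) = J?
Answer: 7/6 ≈ 1.1667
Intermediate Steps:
H(J, K) = -5/6 + J/6
f(g) = -4 + 2*g
j(u) = u*(-4 + 2*u) (j(u) = (-4 + 2*u)*u = u*(-4 + 2*u))
Y(P) = -5/6 + P/6
-Y(j((6 - 5)**2)) = -(-5/6 + (2*(6 - 5)**2*(-2 + (6 - 5)**2))/6) = -(-5/6 + (2*1**2*(-2 + 1**2))/6) = -(-5/6 + (2*1*(-2 + 1))/6) = -(-5/6 + (2*1*(-1))/6) = -(-5/6 + (1/6)*(-2)) = -(-5/6 - 1/3) = -1*(-7/6) = 7/6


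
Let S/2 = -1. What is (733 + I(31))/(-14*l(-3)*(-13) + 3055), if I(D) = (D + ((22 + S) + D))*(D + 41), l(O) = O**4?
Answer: 6637/17797 ≈ 0.37293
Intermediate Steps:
S = -2 (S = 2*(-1) = -2)
I(D) = (20 + 2*D)*(41 + D) (I(D) = (D + ((22 - 2) + D))*(D + 41) = (D + (20 + D))*(41 + D) = (20 + 2*D)*(41 + D))
(733 + I(31))/(-14*l(-3)*(-13) + 3055) = (733 + (820 + 2*31**2 + 102*31))/(-14*(-3)**4*(-13) + 3055) = (733 + (820 + 2*961 + 3162))/(-14*81*(-13) + 3055) = (733 + (820 + 1922 + 3162))/(-1134*(-13) + 3055) = (733 + 5904)/(14742 + 3055) = 6637/17797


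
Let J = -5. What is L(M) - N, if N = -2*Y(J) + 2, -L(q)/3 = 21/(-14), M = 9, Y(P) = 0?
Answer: 5/2 ≈ 2.5000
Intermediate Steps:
L(q) = 9/2 (L(q) = -63/(-14) = -63*(-1)/14 = -3*(-3/2) = 9/2)
N = 2 (N = -2*0 + 2 = 0 + 2 = 2)
L(M) - N = 9/2 - 1*2 = 9/2 - 2 = 5/2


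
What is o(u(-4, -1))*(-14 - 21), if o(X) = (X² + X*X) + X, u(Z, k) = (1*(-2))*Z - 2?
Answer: -2730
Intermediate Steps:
u(Z, k) = -2 - 2*Z (u(Z, k) = -2*Z - 2 = -2 - 2*Z)
o(X) = X + 2*X² (o(X) = (X² + X²) + X = 2*X² + X = X + 2*X²)
o(u(-4, -1))*(-14 - 21) = ((-2 - 2*(-4))*(1 + 2*(-2 - 2*(-4))))*(-14 - 21) = ((-2 + 8)*(1 + 2*(-2 + 8)))*(-35) = (6*(1 + 2*6))*(-35) = (6*(1 + 12))*(-35) = (6*13)*(-35) = 78*(-35) = -2730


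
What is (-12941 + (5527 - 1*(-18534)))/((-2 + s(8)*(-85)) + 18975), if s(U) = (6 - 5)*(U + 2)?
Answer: 11120/18123 ≈ 0.61358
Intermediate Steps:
s(U) = 2 + U (s(U) = 1*(2 + U) = 2 + U)
(-12941 + (5527 - 1*(-18534)))/((-2 + s(8)*(-85)) + 18975) = (-12941 + (5527 - 1*(-18534)))/((-2 + (2 + 8)*(-85)) + 18975) = (-12941 + (5527 + 18534))/((-2 + 10*(-85)) + 18975) = (-12941 + 24061)/((-2 - 850) + 18975) = 11120/(-852 + 18975) = 11120/18123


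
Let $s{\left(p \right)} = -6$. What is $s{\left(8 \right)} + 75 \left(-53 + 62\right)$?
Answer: $669$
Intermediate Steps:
$s{\left(8 \right)} + 75 \left(-53 + 62\right) = -6 + 75 \left(-53 + 62\right) = -6 + 75 \cdot 9 = -6 + 675 = 669$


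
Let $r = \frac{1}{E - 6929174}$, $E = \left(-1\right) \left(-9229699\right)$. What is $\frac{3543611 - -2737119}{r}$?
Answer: $14448976383250$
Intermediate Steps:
$E = 9229699$
$r = \frac{1}{2300525}$ ($r = \frac{1}{9229699 - 6929174} = \frac{1}{2300525} \approx 4.3468 \cdot 10^{-7}$)
$\frac{3543611 - -2737119}{r} = \left(3543611 - -2737119\right) \frac{1}{\frac{1}{2300525}} = \left(3543611 + 2737119\right) 2300525 = 6280730 \cdot 2300525 = 14448976383250$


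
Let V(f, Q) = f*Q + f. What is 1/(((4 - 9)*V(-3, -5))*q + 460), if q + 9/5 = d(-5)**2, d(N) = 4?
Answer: -1/392 ≈ -0.0025510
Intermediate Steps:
q = 71/5 (q = -9/5 + 4**2 = -9/5 + 16 = 71/5 ≈ 14.200)
V(f, Q) = f + Q*f (V(f, Q) = Q*f + f = f + Q*f)
1/(((4 - 9)*V(-3, -5))*q + 460) = 1/(((4 - 9)*(-3*(1 - 5)))*(71/5) + 460) = 1/(-(-15)*(-4)*(71/5) + 460) = 1/(-5*12*(71/5) + 460) = 1/(-60*71/5 + 460) = 1/(-852 + 460) = 1/(-392) = -1/392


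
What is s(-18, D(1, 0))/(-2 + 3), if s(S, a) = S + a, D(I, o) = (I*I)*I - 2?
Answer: -19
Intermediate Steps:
D(I, o) = -2 + I³ (D(I, o) = I²*I - 2 = I³ - 2 = -2 + I³)
s(-18, D(1, 0))/(-2 + 3) = (-18 + (-2 + 1³))/(-2 + 3) = (-18 + (-2 + 1))/1 = (-18 - 1)*1 = -19*1 = -19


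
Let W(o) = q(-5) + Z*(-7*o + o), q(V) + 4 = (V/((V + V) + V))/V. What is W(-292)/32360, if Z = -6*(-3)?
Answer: 472979/485400 ≈ 0.97441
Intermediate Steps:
q(V) = -4 + 1/(3*V) (q(V) = -4 + (V/((V + V) + V))/V = -4 + (V/(2*V + V))/V = -4 + (V/((3*V)))/V = -4 + ((1/(3*V))*V)/V = -4 + 1/(3*V))
Z = 18
W(o) = -61/15 - 108*o (W(o) = (-4 + (⅓)/(-5)) + 18*(-7*o + o) = (-4 + (⅓)*(-⅕)) + 18*(-6*o) = (-4 - 1/15) - 108*o = -61/15 - 108*o)
W(-292)/32360 = (-61/15 - 108*(-292))/32360 = (-61/15 + 31536)*(1/32360) = (472979/15)*(1/32360) = 472979/485400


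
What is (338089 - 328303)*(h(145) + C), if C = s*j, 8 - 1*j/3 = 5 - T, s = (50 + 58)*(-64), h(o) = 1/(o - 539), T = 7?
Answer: -399757322013/197 ≈ -2.0292e+9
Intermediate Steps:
h(o) = 1/(-539 + o)
s = -6912 (s = 108*(-64) = -6912)
j = 30 (j = 24 - 3*(5 - 1*7) = 24 - 3*(5 - 7) = 24 - 3*(-2) = 24 + 6 = 30)
C = -207360 (C = -6912*30 = -207360)
(338089 - 328303)*(h(145) + C) = (338089 - 328303)*(1/(-539 + 145) - 207360) = 9786*(1/(-394) - 207360) = 9786*(-1/394 - 207360) = 9786*(-81699841/394) = -399757322013/197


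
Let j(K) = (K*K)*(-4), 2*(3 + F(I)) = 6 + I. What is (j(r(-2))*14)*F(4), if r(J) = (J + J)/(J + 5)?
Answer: -1792/9 ≈ -199.11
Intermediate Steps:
F(I) = I/2 (F(I) = -3 + (6 + I)/2 = -3 + (3 + I/2) = I/2)
r(J) = 2*J/(5 + J) (r(J) = (2*J)/(5 + J) = 2*J/(5 + J))
j(K) = -4*K² (j(K) = K²*(-4) = -4*K²)
(j(r(-2))*14)*F(4) = (-4*16/(5 - 2)²*14)*((½)*4) = (-4*(2*(-2)/3)²*14)*2 = (-4*(2*(-2)*(⅓))²*14)*2 = (-4*(-4/3)²*14)*2 = (-4*16/9*14)*2 = -64/9*14*2 = -896/9*2 = -1792/9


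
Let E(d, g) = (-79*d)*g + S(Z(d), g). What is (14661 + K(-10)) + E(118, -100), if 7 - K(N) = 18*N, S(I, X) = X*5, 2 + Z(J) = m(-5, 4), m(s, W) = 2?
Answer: 946548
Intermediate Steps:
Z(J) = 0 (Z(J) = -2 + 2 = 0)
S(I, X) = 5*X
K(N) = 7 - 18*N
E(d, g) = 5*g - 79*d*g (E(d, g) = (-79*d)*g + 5*g = -79*d*g + 5*g = 5*g - 79*d*g)
(14661 + K(-10)) + E(118, -100) = (14661 + (7 - 18*(-10))) - 100*(5 - 79*118) = (14661 + (7 + 180)) - 100*(5 - 9322) = (14661 + 187) - 100*(-9317) = 14848 + 931700 = 946548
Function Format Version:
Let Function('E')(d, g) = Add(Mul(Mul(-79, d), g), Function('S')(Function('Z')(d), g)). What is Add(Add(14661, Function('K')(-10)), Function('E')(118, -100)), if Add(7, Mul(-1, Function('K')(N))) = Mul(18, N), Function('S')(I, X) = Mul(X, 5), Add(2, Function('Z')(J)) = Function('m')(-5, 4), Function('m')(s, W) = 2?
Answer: 946548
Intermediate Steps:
Function('Z')(J) = 0 (Function('Z')(J) = Add(-2, 2) = 0)
Function('S')(I, X) = Mul(5, X)
Function('K')(N) = Add(7, Mul(-18, N)) (Function('K')(N) = Add(7, Mul(-1, Mul(18, N))) = Add(7, Mul(-18, N)))
Function('E')(d, g) = Add(Mul(5, g), Mul(-79, d, g)) (Function('E')(d, g) = Add(Mul(Mul(-79, d), g), Mul(5, g)) = Add(Mul(-79, d, g), Mul(5, g)) = Add(Mul(5, g), Mul(-79, d, g)))
Add(Add(14661, Function('K')(-10)), Function('E')(118, -100)) = Add(Add(14661, Add(7, Mul(-18, -10))), Mul(-100, Add(5, Mul(-79, 118)))) = Add(Add(14661, Add(7, 180)), Mul(-100, Add(5, -9322))) = Add(Add(14661, 187), Mul(-100, -9317)) = Add(14848, 931700) = 946548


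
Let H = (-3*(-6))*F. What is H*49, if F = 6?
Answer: 5292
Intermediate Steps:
H = 108 (H = -3*(-6)*6 = 18*6 = 108)
H*49 = 108*49 = 5292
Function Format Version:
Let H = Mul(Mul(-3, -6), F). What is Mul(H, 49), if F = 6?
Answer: 5292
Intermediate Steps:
H = 108 (H = Mul(Mul(-3, -6), 6) = Mul(18, 6) = 108)
Mul(H, 49) = Mul(108, 49) = 5292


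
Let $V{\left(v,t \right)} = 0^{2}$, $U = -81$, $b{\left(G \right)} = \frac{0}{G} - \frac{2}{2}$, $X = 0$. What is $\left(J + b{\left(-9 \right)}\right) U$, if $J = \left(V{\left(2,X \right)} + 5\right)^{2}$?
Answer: $-1944$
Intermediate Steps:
$b{\left(G \right)} = -1$ ($b{\left(G \right)} = 0 - 1 = -1$)
$V{\left(v,t \right)} = 0$
$J = 25$ ($J = \left(0 + 5\right)^{2} = 5^{2} = 25$)
$\left(J + b{\left(-9 \right)}\right) U = \left(25 - 1\right) \left(-81\right) = 24 \left(-81\right) = -1944$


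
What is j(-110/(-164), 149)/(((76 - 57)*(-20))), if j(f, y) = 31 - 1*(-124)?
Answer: -31/76 ≈ -0.40789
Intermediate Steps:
j(f, y) = 155 (j(f, y) = 31 + 124 = 155)
j(-110/(-164), 149)/(((76 - 57)*(-20))) = 155/(((76 - 57)*(-20))) = 155/((19*(-20))) = 155/(-380) = 155*(-1/380) = -31/76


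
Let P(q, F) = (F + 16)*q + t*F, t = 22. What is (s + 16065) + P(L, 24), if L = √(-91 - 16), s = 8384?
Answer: 24977 + 40*I*√107 ≈ 24977.0 + 413.76*I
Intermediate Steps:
L = I*√107 (L = √(-107) = I*√107 ≈ 10.344*I)
P(q, F) = 22*F + q*(16 + F) (P(q, F) = (F + 16)*q + 22*F = (16 + F)*q + 22*F = q*(16 + F) + 22*F = 22*F + q*(16 + F))
(s + 16065) + P(L, 24) = (8384 + 16065) + (16*(I*√107) + 22*24 + 24*(I*√107)) = 24449 + (16*I*√107 + 528 + 24*I*√107) = 24449 + (528 + 40*I*√107) = 24977 + 40*I*√107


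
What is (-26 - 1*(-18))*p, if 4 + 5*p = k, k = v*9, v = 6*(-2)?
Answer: 896/5 ≈ 179.20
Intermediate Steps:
v = -12
k = -108 (k = -12*9 = -108)
p = -112/5 (p = -4/5 + (1/5)*(-108) = -4/5 - 108/5 = -112/5 ≈ -22.400)
(-26 - 1*(-18))*p = (-26 - 1*(-18))*(-112/5) = (-26 + 18)*(-112/5) = -8*(-112/5) = 896/5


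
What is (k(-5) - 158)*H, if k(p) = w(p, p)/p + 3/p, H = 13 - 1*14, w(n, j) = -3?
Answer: 158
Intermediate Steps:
H = -1 (H = 13 - 14 = -1)
k(p) = 0 (k(p) = -3/p + 3/p = 0)
(k(-5) - 158)*H = (0 - 158)*(-1) = -158*(-1) = 158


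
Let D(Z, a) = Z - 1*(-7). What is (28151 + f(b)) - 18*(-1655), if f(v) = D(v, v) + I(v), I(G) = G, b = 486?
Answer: 58920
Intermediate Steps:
D(Z, a) = 7 + Z (D(Z, a) = Z + 7 = 7 + Z)
f(v) = 7 + 2*v (f(v) = (7 + v) + v = 7 + 2*v)
(28151 + f(b)) - 18*(-1655) = (28151 + (7 + 2*486)) - 18*(-1655) = (28151 + (7 + 972)) + 29790 = (28151 + 979) + 29790 = 29130 + 29790 = 58920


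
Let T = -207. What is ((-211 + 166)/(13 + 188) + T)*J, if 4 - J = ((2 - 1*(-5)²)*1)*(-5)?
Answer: 1541124/67 ≈ 23002.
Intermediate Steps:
J = -111 (J = 4 - (2 - 1*(-5)²)*1*(-5) = 4 - (2 - 1*25)*1*(-5) = 4 - (2 - 25)*1*(-5) = 4 - (-23*1)*(-5) = 4 - (-23)*(-5) = 4 - 1*115 = 4 - 115 = -111)
((-211 + 166)/(13 + 188) + T)*J = ((-211 + 166)/(13 + 188) - 207)*(-111) = (-45/201 - 207)*(-111) = (-45*1/201 - 207)*(-111) = (-15/67 - 207)*(-111) = -13884/67*(-111) = 1541124/67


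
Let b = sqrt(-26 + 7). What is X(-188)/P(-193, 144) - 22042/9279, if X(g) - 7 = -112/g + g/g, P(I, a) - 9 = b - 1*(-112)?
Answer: 2*(-517987*sqrt(19) + 60802069*I)/(436113*(sqrt(19) - 121*I)) ≈ -2.3045 - 0.0025558*I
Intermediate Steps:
b = I*sqrt(19) (b = sqrt(-19) = I*sqrt(19) ≈ 4.3589*I)
P(I, a) = 121 + I*sqrt(19) (P(I, a) = 9 + (I*sqrt(19) - 1*(-112)) = 9 + (I*sqrt(19) + 112) = 9 + (112 + I*sqrt(19)) = 121 + I*sqrt(19))
X(g) = 8 - 112/g (X(g) = 7 + (-112/g + g/g) = 7 + (-112/g + 1) = 7 + (1 - 112/g) = 8 - 112/g)
X(-188)/P(-193, 144) - 22042/9279 = (8 - 112/(-188))/(121 + I*sqrt(19)) - 22042/9279 = (8 - 112*(-1/188))/(121 + I*sqrt(19)) - 22042*1/9279 = (8 + 28/47)/(121 + I*sqrt(19)) - 22042/9279 = 404/(47*(121 + I*sqrt(19))) - 22042/9279 = -22042/9279 + 404/(47*(121 + I*sqrt(19)))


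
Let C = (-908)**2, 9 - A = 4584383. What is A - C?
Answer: -5408838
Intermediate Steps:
A = -4584374 (A = 9 - 1*4584383 = 9 - 4584383 = -4584374)
C = 824464
A - C = -4584374 - 1*824464 = -4584374 - 824464 = -5408838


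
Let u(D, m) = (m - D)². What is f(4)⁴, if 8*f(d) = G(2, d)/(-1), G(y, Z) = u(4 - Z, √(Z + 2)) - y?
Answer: 1/16 ≈ 0.062500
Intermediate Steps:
G(y, Z) = (4 - Z - √(2 + Z))² - y (G(y, Z) = ((4 - Z) - √(Z + 2))² - y = ((4 - Z) - √(2 + Z))² - y = (4 - Z - √(2 + Z))² - y)
f(d) = ¼ - (-4 + d + √(2 + d))²/8 (f(d) = (((-4 + d + √(2 + d))² - 1*2)/(-1))/8 = (((-4 + d + √(2 + d))² - 2)*(-1))/8 = ((-2 + (-4 + d + √(2 + d))²)*(-1))/8 = (2 - (-4 + d + √(2 + d))²)/8 = ¼ - (-4 + d + √(2 + d))²/8)
f(4)⁴ = (¼ - (-4 + 4 + √(2 + 4))²/8)⁴ = (¼ - (-4 + 4 + √6)²/8)⁴ = (¼ - (√6)²/8)⁴ = (¼ - ⅛*6)⁴ = (¼ - ¾)⁴ = (-½)⁴ = 1/16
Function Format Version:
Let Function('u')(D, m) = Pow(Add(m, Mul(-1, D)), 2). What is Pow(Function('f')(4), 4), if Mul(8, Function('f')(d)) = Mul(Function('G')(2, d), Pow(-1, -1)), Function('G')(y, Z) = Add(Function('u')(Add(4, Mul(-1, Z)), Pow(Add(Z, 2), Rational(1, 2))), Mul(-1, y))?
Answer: Rational(1, 16) ≈ 0.062500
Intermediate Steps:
Function('G')(y, Z) = Add(Pow(Add(4, Mul(-1, Z), Mul(-1, Pow(Add(2, Z), Rational(1, 2)))), 2), Mul(-1, y)) (Function('G')(y, Z) = Add(Pow(Add(Add(4, Mul(-1, Z)), Mul(-1, Pow(Add(Z, 2), Rational(1, 2)))), 2), Mul(-1, y)) = Add(Pow(Add(Add(4, Mul(-1, Z)), Mul(-1, Pow(Add(2, Z), Rational(1, 2)))), 2), Mul(-1, y)) = Add(Pow(Add(4, Mul(-1, Z), Mul(-1, Pow(Add(2, Z), Rational(1, 2)))), 2), Mul(-1, y)))
Function('f')(d) = Add(Rational(1, 4), Mul(Rational(-1, 8), Pow(Add(-4, d, Pow(Add(2, d), Rational(1, 2))), 2))) (Function('f')(d) = Mul(Rational(1, 8), Mul(Add(Pow(Add(-4, d, Pow(Add(2, d), Rational(1, 2))), 2), Mul(-1, 2)), Pow(-1, -1))) = Mul(Rational(1, 8), Mul(Add(Pow(Add(-4, d, Pow(Add(2, d), Rational(1, 2))), 2), -2), -1)) = Mul(Rational(1, 8), Mul(Add(-2, Pow(Add(-4, d, Pow(Add(2, d), Rational(1, 2))), 2)), -1)) = Mul(Rational(1, 8), Add(2, Mul(-1, Pow(Add(-4, d, Pow(Add(2, d), Rational(1, 2))), 2)))) = Add(Rational(1, 4), Mul(Rational(-1, 8), Pow(Add(-4, d, Pow(Add(2, d), Rational(1, 2))), 2))))
Pow(Function('f')(4), 4) = Pow(Add(Rational(1, 4), Mul(Rational(-1, 8), Pow(Add(-4, 4, Pow(Add(2, 4), Rational(1, 2))), 2))), 4) = Pow(Add(Rational(1, 4), Mul(Rational(-1, 8), Pow(Add(-4, 4, Pow(6, Rational(1, 2))), 2))), 4) = Pow(Add(Rational(1, 4), Mul(Rational(-1, 8), Pow(Pow(6, Rational(1, 2)), 2))), 4) = Pow(Add(Rational(1, 4), Mul(Rational(-1, 8), 6)), 4) = Pow(Add(Rational(1, 4), Rational(-3, 4)), 4) = Pow(Rational(-1, 2), 4) = Rational(1, 16)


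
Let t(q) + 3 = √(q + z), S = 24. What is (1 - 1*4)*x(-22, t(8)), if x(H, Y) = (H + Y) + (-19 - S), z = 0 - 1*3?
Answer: 204 - 3*√5 ≈ 197.29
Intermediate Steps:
z = -3 (z = 0 - 3 = -3)
t(q) = -3 + √(-3 + q) (t(q) = -3 + √(q - 3) = -3 + √(-3 + q))
x(H, Y) = -43 + H + Y (x(H, Y) = (H + Y) + (-19 - 1*24) = (H + Y) + (-19 - 24) = (H + Y) - 43 = -43 + H + Y)
(1 - 1*4)*x(-22, t(8)) = (1 - 1*4)*(-43 - 22 + (-3 + √(-3 + 8))) = (1 - 4)*(-43 - 22 + (-3 + √5)) = -3*(-68 + √5) = 204 - 3*√5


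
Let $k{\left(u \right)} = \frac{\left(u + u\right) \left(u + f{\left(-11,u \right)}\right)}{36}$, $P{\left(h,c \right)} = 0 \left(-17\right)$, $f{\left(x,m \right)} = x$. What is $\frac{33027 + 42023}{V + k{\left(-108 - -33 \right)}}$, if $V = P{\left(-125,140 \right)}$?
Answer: $\frac{9006}{43} \approx 209.44$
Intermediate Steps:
$P{\left(h,c \right)} = 0$
$V = 0$
$k{\left(u \right)} = \frac{u \left(-11 + u\right)}{18}$ ($k{\left(u \right)} = \frac{\left(u + u\right) \left(u - 11\right)}{36} = 2 u \left(-11 + u\right) \frac{1}{36} = \frac{u \left(-11 + u\right)}{18}$)
$\frac{33027 + 42023}{V + k{\left(-108 - -33 \right)}} = \frac{33027 + 42023}{0 + \frac{\left(-108 - -33\right) \left(-11 - 75\right)}{18}} = \frac{75050}{0 + \frac{\left(-108 + 33\right) \left(-11 + \left(-108 + 33\right)\right)}{18}} = \frac{75050}{0 + \frac{1}{18} \left(-75\right) \left(-11 - 75\right)} = \frac{75050}{0 + \frac{1}{18} \left(-75\right) \left(-86\right)} = \frac{75050}{0 + \frac{1075}{3}} = \frac{75050}{\frac{1075}{3}} = 75050 \cdot \frac{3}{1075} = \frac{9006}{43}$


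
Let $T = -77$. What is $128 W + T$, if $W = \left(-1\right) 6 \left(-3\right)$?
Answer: $2227$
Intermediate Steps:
$W = 18$ ($W = \left(-6\right) \left(-3\right) = 18$)
$128 W + T = 128 \cdot 18 - 77 = 2304 - 77 = 2227$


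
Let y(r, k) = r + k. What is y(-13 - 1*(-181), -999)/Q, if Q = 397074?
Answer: -277/132358 ≈ -0.0020928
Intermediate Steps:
y(r, k) = k + r
y(-13 - 1*(-181), -999)/Q = (-999 + (-13 - 1*(-181)))/397074 = (-999 + (-13 + 181))*(1/397074) = (-999 + 168)*(1/397074) = -831*1/397074 = -277/132358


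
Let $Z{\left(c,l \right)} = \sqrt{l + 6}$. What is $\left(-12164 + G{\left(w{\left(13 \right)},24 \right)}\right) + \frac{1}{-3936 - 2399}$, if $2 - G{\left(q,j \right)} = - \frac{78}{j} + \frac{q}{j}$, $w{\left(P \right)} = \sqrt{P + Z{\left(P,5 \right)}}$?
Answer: $- \frac{308102729}{25340} - \frac{\sqrt{13 + \sqrt{11}}}{24} \approx -12159.0$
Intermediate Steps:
$Z{\left(c,l \right)} = \sqrt{6 + l}$
$w{\left(P \right)} = \sqrt{P + \sqrt{11}}$ ($w{\left(P \right)} = \sqrt{P + \sqrt{6 + 5}} = \sqrt{P + \sqrt{11}}$)
$G{\left(q,j \right)} = 2 + \frac{78}{j} - \frac{q}{j}$ ($G{\left(q,j \right)} = 2 - \left(- \frac{78}{j} + \frac{q}{j}\right) = 2 + \frac{78}{j} - \frac{q}{j}$)
$\left(-12164 + G{\left(w{\left(13 \right)},24 \right)}\right) + \frac{1}{-3936 - 2399} = \left(-12164 + \frac{78 - \sqrt{13 + \sqrt{11}} + 2 \cdot 24}{24}\right) + \frac{1}{-3936 - 2399} = \left(-12164 + \frac{78 - \sqrt{13 + \sqrt{11}} + 48}{24}\right) + \frac{1}{-6335} = \left(-12164 + \frac{126 - \sqrt{13 + \sqrt{11}}}{24}\right) - \frac{1}{6335} = \left(-12164 + \left(\frac{21}{4} - \frac{\sqrt{13 + \sqrt{11}}}{24}\right)\right) - \frac{1}{6335} = \left(- \frac{48635}{4} - \frac{\sqrt{13 + \sqrt{11}}}{24}\right) - \frac{1}{6335} = - \frac{308102729}{25340} - \frac{\sqrt{13 + \sqrt{11}}}{24}$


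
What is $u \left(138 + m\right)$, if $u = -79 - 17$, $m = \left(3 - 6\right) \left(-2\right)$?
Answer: $-13824$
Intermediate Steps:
$m = 6$ ($m = \left(-3\right) \left(-2\right) = 6$)
$u = -96$
$u \left(138 + m\right) = - 96 \left(138 + 6\right) = \left(-96\right) 144 = -13824$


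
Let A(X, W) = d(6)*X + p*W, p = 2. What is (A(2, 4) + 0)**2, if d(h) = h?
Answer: 400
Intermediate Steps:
A(X, W) = 2*W + 6*X (A(X, W) = 6*X + 2*W = 2*W + 6*X)
(A(2, 4) + 0)**2 = ((2*4 + 6*2) + 0)**2 = ((8 + 12) + 0)**2 = (20 + 0)**2 = 20**2 = 400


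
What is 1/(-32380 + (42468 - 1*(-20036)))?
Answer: 1/30124 ≈ 3.3196e-5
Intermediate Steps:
1/(-32380 + (42468 - 1*(-20036))) = 1/(-32380 + (42468 + 20036)) = 1/(-32380 + 62504) = 1/30124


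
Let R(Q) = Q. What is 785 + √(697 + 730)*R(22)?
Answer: 785 + 22*√1427 ≈ 1616.1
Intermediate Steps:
785 + √(697 + 730)*R(22) = 785 + √(697 + 730)*22 = 785 + √1427*22 = 785 + 22*√1427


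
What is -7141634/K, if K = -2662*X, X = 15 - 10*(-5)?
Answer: 3570817/86515 ≈ 41.274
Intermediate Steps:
X = 65 (X = 15 + 50 = 65)
K = -173030 (K = -2662*65 = -173030)
-7141634/K = -7141634/(-173030) = -7141634*(-1/173030) = 3570817/86515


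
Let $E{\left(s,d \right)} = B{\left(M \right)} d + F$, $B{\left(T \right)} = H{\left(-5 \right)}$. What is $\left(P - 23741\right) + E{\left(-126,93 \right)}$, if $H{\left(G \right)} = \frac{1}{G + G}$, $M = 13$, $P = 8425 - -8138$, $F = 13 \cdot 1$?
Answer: $- \frac{71743}{10} \approx -7174.3$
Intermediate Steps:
$F = 13$
$P = 16563$ ($P = 8425 + 8138 = 16563$)
$H{\left(G \right)} = \frac{1}{2 G}$
$B{\left(T \right)} = - \frac{1}{10}$ ($B{\left(T \right)} = \frac{1}{2 \left(-5\right)} = \frac{1}{2} \left(- \frac{1}{5}\right) = - \frac{1}{10}$)
$E{\left(s,d \right)} = 13 - \frac{d}{10}$ ($E{\left(s,d \right)} = - \frac{d}{10} + 13 = 13 - \frac{d}{10}$)
$\left(P - 23741\right) + E{\left(-126,93 \right)} = \left(16563 - 23741\right) + \left(13 - \frac{93}{10}\right) = -7178 + \left(13 - \frac{93}{10}\right) = -7178 + \frac{37}{10} = - \frac{71743}{10}$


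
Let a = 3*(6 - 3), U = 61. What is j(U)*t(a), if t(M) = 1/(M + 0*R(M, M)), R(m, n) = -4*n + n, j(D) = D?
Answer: 61/9 ≈ 6.7778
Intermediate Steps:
a = 9 (a = 3*3 = 9)
R(m, n) = -3*n
t(M) = 1/M (t(M) = 1/(M + 0*(-3*M)) = 1/(M + 0) = 1/M)
j(U)*t(a) = 61/9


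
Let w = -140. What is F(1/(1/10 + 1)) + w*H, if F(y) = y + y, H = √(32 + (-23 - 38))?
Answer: 20/11 - 140*I*√29 ≈ 1.8182 - 753.92*I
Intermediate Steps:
H = I*√29 (H = √(32 - 61) = √(-29) = I*√29 ≈ 5.3852*I)
F(y) = 2*y
F(1/(1/10 + 1)) + w*H = 2/(1/10 + 1) - 140*I*√29 = 2/(⅒ + 1) - 140*I*√29 = 2/(11/10) - 140*I*√29 = 2*(10/11) - 140*I*√29 = 20/11 - 140*I*√29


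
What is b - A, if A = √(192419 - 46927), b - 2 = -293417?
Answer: -293415 - 2*√36373 ≈ -2.9380e+5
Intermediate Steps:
b = -293415 (b = 2 - 293417 = -293415)
A = 2*√36373 (A = √145492 = 2*√36373 ≈ 381.43)
b - A = -293415 - 2*√36373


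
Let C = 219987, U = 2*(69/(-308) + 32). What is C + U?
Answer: 33887785/154 ≈ 2.2005e+5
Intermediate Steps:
U = 9787/154 (U = 2*(69*(-1/308) + 32) = 2*(-69/308 + 32) = 2*(9787/308) = 9787/154 ≈ 63.552)
C + U = 219987 + 9787/154 = 33887785/154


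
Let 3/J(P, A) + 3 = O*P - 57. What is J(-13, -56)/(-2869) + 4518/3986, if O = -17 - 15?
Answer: 2307255297/2035578452 ≈ 1.1335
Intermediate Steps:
O = -32
J(P, A) = 3/(-60 - 32*P) (J(P, A) = 3/(-3 + (-32*P - 57)) = 3/(-3 + (-57 - 32*P)) = 3/(-60 - 32*P))
J(-13, -56)/(-2869) + 4518/3986 = -3/(60 + 32*(-13))/(-2869) + 4518/3986 = -3/(60 - 416)*(-1/2869) + 4518*(1/3986) = -3/(-356)*(-1/2869) + 2259/1993 = -3*(-1/356)*(-1/2869) + 2259/1993 = (3/356)*(-1/2869) + 2259/1993 = -3/1021364 + 2259/1993 = 2307255297/2035578452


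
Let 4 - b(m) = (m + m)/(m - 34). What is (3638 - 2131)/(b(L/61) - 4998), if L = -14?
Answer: -786654/2606875 ≈ -0.30176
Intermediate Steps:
b(m) = 4 - 2*m/(-34 + m) (b(m) = 4 - (m + m)/(m - 34) = 4 - 2*m/(-34 + m))
(3638 - 2131)/(b(L/61) - 4998) = (3638 - 2131)/(2*(-68 - 14/61)/(-34 - 14/61) - 4998) = 1507/(2*(-68 - 14*1/61)/(-34 - 14*1/61) - 4998) = 1507/(2*(-68 - 14/61)/(-34 - 14/61) - 4998) = 1507/(2*(-4162/61)/(-2088/61) - 4998) = 1507/(2*(-61/2088)*(-4162/61) - 4998) = 1507/(2081/522 - 4998) = 1507/(-2606875/522) = 1507*(-522/2606875) = -786654/2606875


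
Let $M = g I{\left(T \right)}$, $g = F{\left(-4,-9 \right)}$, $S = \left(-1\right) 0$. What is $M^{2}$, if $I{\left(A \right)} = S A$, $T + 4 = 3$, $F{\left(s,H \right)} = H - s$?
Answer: $0$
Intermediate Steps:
$S = 0$
$T = -1$ ($T = -4 + 3 = -1$)
$g = -5$ ($g = -9 - -4 = -9 + 4 = -5$)
$I{\left(A \right)} = 0$ ($I{\left(A \right)} = 0 A = 0$)
$M = 0$ ($M = \left(-5\right) 0 = 0$)
$M^{2} = 0^{2} = 0$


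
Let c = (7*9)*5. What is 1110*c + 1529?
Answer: 351179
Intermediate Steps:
c = 315 (c = 63*5 = 315)
1110*c + 1529 = 1110*315 + 1529 = 349650 + 1529 = 351179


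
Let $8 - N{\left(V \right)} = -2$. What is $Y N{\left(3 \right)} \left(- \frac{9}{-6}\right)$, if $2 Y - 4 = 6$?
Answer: $75$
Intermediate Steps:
$N{\left(V \right)} = 10$ ($N{\left(V \right)} = 8 - -2 = 8 + 2 = 10$)
$Y = 5$ ($Y = 2 + \frac{1}{2} \cdot 6 = 2 + 3 = 5$)
$Y N{\left(3 \right)} \left(- \frac{9}{-6}\right) = 5 \cdot 10 \left(- \frac{9}{-6}\right) = 50 \left(\left(-9\right) \left(- \frac{1}{6}\right)\right) = 50 \cdot \frac{3}{2} = 75$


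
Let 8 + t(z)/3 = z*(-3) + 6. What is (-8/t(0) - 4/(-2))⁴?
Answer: 10000/81 ≈ 123.46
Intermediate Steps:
t(z) = -6 - 9*z (t(z) = -24 + 3*(z*(-3) + 6) = -24 + 3*(-3*z + 6) = -24 + 3*(6 - 3*z) = -24 + (18 - 9*z) = -6 - 9*z)
(-8/t(0) - 4/(-2))⁴ = (-8/(-6 - 9*0) - 4/(-2))⁴ = (-8/(-6 + 0) - 4*(-½))⁴ = (-8/(-6) + 2)⁴ = (-8*(-⅙) + 2)⁴ = (4/3 + 2)⁴ = (10/3)⁴ = 10000/81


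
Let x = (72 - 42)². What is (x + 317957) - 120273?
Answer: 198584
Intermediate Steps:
x = 900 (x = 30² = 900)
(x + 317957) - 120273 = (900 + 317957) - 120273 = 318857 - 120273 = 198584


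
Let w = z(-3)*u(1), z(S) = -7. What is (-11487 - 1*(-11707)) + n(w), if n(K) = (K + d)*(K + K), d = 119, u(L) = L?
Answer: -1348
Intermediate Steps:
w = -7 (w = -7*1 = -7)
n(K) = 2*K*(119 + K) (n(K) = (K + 119)*(K + K) = (119 + K)*(2*K) = 2*K*(119 + K))
(-11487 - 1*(-11707)) + n(w) = (-11487 - 1*(-11707)) + 2*(-7)*(119 - 7) = (-11487 + 11707) + 2*(-7)*112 = 220 - 1568 = -1348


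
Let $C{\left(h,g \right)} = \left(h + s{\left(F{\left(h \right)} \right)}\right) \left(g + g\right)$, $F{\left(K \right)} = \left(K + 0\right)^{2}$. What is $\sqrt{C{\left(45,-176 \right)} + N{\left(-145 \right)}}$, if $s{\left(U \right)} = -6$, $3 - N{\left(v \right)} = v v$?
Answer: $5 i \sqrt{1390} \approx 186.41 i$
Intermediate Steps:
$N{\left(v \right)} = 3 - v^{2}$ ($N{\left(v \right)} = 3 - v v = 3 - v^{2}$)
$F{\left(K \right)} = K^{2}$
$C{\left(h,g \right)} = 2 g \left(-6 + h\right)$ ($C{\left(h,g \right)} = \left(h - 6\right) \left(g + g\right) = \left(-6 + h\right) 2 g = 2 g \left(-6 + h\right)$)
$\sqrt{C{\left(45,-176 \right)} + N{\left(-145 \right)}} = \sqrt{2 \left(-176\right) \left(-6 + 45\right) + \left(3 - \left(-145\right)^{2}\right)} = \sqrt{2 \left(-176\right) 39 + \left(3 - 21025\right)} = \sqrt{-13728 + \left(3 - 21025\right)} = \sqrt{-13728 - 21022} = \sqrt{-34750} = 5 i \sqrt{1390}$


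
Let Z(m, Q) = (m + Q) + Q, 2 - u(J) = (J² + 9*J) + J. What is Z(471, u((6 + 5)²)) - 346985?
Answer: -378212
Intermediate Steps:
u(J) = 2 - J² - 10*J (u(J) = 2 - ((J² + 9*J) + J) = 2 - (J² + 10*J) = 2 + (-J² - 10*J) = 2 - J² - 10*J)
Z(m, Q) = m + 2*Q (Z(m, Q) = (Q + m) + Q = m + 2*Q)
Z(471, u((6 + 5)²)) - 346985 = (471 + 2*(2 - ((6 + 5)²)² - 10*(6 + 5)²)) - 346985 = (471 + 2*(2 - (11²)² - 10*11²)) - 346985 = (471 + 2*(2 - 1*121² - 10*121)) - 346985 = (471 + 2*(2 - 1*14641 - 1210)) - 346985 = (471 + 2*(2 - 14641 - 1210)) - 346985 = (471 + 2*(-15849)) - 346985 = (471 - 31698) - 346985 = -31227 - 346985 = -378212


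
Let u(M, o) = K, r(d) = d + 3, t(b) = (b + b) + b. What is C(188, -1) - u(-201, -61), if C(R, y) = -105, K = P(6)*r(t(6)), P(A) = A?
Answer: -231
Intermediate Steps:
t(b) = 3*b (t(b) = 2*b + b = 3*b)
r(d) = 3 + d
K = 126 (K = 6*(3 + 3*6) = 6*(3 + 18) = 6*21 = 126)
u(M, o) = 126
C(188, -1) - u(-201, -61) = -105 - 1*126 = -105 - 126 = -231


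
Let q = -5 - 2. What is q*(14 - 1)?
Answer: -91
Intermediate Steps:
q = -7
q*(14 - 1) = -7*(14 - 1) = -7*13 = -91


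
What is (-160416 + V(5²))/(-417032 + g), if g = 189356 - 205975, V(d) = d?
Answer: 160391/433651 ≈ 0.36986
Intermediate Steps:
g = -16619
(-160416 + V(5²))/(-417032 + g) = (-160416 + 5²)/(-417032 - 16619) = (-160416 + 25)/(-433651) = -160391*(-1/433651) = 160391/433651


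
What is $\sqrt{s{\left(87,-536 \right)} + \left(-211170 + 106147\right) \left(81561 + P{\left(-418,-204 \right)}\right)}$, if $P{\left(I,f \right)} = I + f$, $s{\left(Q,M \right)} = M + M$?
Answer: $i \sqrt{8500457669} \approx 92198.0 i$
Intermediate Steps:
$s{\left(Q,M \right)} = 2 M$
$\sqrt{s{\left(87,-536 \right)} + \left(-211170 + 106147\right) \left(81561 + P{\left(-418,-204 \right)}\right)} = \sqrt{2 \left(-536\right) + \left(-211170 + 106147\right) \left(81561 - 622\right)} = \sqrt{-1072 - 105023 \left(81561 - 622\right)} = \sqrt{-1072 - 8500456597} = \sqrt{-8500457669} = i \sqrt{8500457669}$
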